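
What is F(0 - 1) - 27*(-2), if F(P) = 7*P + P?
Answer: 46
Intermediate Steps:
F(P) = 8*P
F(0 - 1) - 27*(-2) = 8*(0 - 1) - 27*(-2) = 8*(-1) + 54 = -8 + 54 = 46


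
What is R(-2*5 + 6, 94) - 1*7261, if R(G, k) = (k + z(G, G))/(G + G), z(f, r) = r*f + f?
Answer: -29097/4 ≈ -7274.3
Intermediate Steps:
z(f, r) = f + f*r (z(f, r) = f*r + f = f + f*r)
R(G, k) = (k + G*(1 + G))/(2*G) (R(G, k) = (k + G*(1 + G))/(G + G) = (k + G*(1 + G))/((2*G)) = (k + G*(1 + G))*(1/(2*G)) = (k + G*(1 + G))/(2*G))
R(-2*5 + 6, 94) - 1*7261 = (94 + (-2*5 + 6)*(1 + (-2*5 + 6)))/(2*(-2*5 + 6)) - 1*7261 = (94 + (-10 + 6)*(1 + (-10 + 6)))/(2*(-10 + 6)) - 7261 = (1/2)*(94 - 4*(1 - 4))/(-4) - 7261 = (1/2)*(-1/4)*(94 - 4*(-3)) - 7261 = (1/2)*(-1/4)*(94 + 12) - 7261 = (1/2)*(-1/4)*106 - 7261 = -53/4 - 7261 = -29097/4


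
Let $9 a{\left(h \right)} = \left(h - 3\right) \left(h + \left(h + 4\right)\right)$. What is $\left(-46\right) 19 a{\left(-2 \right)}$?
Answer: $0$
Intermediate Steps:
$a{\left(h \right)} = \frac{\left(-3 + h\right) \left(4 + 2 h\right)}{9}$ ($a{\left(h \right)} = \frac{\left(h - 3\right) \left(h + \left(h + 4\right)\right)}{9} = \frac{\left(-3 + h\right) \left(h + \left(4 + h\right)\right)}{9} = \frac{\left(-3 + h\right) \left(4 + 2 h\right)}{9}$)
$\left(-46\right) 19 a{\left(-2 \right)} = \left(-46\right) 19 \left(- \frac{4}{3} - - \frac{4}{9} + \frac{2 \left(-2\right)^{2}}{9}\right) = - 874 \left(- \frac{4}{3} + \frac{4}{9} + \frac{2}{9} \cdot 4\right) = - 874 \left(- \frac{4}{3} + \frac{4}{9} + \frac{8}{9}\right) = \left(-874\right) 0 = 0$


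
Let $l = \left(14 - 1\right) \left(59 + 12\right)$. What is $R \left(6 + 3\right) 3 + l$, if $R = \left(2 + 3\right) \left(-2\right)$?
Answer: $653$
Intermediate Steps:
$R = -10$ ($R = 5 \left(-2\right) = -10$)
$l = 923$ ($l = 13 \cdot 71 = 923$)
$R \left(6 + 3\right) 3 + l = - 10 \left(6 + 3\right) 3 + 923 = - 10 \cdot 9 \cdot 3 + 923 = \left(-10\right) 27 + 923 = -270 + 923 = 653$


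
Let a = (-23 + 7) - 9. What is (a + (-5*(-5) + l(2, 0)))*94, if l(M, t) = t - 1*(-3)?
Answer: 282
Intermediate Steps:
l(M, t) = 3 + t (l(M, t) = t + 3 = 3 + t)
a = -25 (a = -16 - 9 = -25)
(a + (-5*(-5) + l(2, 0)))*94 = (-25 + (-5*(-5) + (3 + 0)))*94 = (-25 + (25 + 3))*94 = (-25 + 28)*94 = 3*94 = 282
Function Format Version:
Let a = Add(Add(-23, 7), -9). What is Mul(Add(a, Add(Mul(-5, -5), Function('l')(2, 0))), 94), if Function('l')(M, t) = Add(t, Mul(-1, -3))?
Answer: 282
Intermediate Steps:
Function('l')(M, t) = Add(3, t) (Function('l')(M, t) = Add(t, 3) = Add(3, t))
a = -25 (a = Add(-16, -9) = -25)
Mul(Add(a, Add(Mul(-5, -5), Function('l')(2, 0))), 94) = Mul(Add(-25, Add(Mul(-5, -5), Add(3, 0))), 94) = Mul(Add(-25, Add(25, 3)), 94) = Mul(Add(-25, 28), 94) = Mul(3, 94) = 282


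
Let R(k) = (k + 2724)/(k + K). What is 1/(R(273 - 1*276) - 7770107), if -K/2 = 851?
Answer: -1705/13248035156 ≈ -1.2870e-7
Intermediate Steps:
K = -1702 (K = -2*851 = -1702)
R(k) = (2724 + k)/(-1702 + k) (R(k) = (k + 2724)/(k - 1702) = (2724 + k)/(-1702 + k))
1/(R(273 - 1*276) - 7770107) = 1/((2724 + (273 - 1*276))/(-1702 + (273 - 1*276)) - 7770107) = 1/((2724 + (273 - 276))/(-1702 + (273 - 276)) - 7770107) = 1/((2724 - 3)/(-1702 - 3) - 7770107) = 1/(2721/(-1705) - 7770107) = 1/(-1/1705*2721 - 7770107) = 1/(-2721/1705 - 7770107) = 1/(-13248035156/1705) = -1705/13248035156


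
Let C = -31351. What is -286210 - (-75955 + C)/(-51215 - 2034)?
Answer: -15240503596/53249 ≈ -2.8621e+5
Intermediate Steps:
-286210 - (-75955 + C)/(-51215 - 2034) = -286210 - (-75955 - 31351)/(-51215 - 2034) = -286210 - (-107306)/(-53249) = -286210 - (-107306)*(-1)/53249 = -286210 - 1*107306/53249 = -286210 - 107306/53249 = -15240503596/53249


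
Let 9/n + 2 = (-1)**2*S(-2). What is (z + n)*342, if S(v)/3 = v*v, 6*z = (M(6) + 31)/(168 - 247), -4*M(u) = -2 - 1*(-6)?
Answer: 113031/395 ≈ 286.15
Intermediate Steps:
M(u) = -1 (M(u) = -(-2 - 1*(-6))/4 = -(-2 + 6)/4 = -1/4*4 = -1)
z = -5/79 (z = ((-1 + 31)/(168 - 247))/6 = (30/(-79))/6 = (30*(-1/79))/6 = (1/6)*(-30/79) = -5/79 ≈ -0.063291)
S(v) = 3*v**2 (S(v) = 3*(v*v) = 3*v**2)
n = 9/10 (n = 9/(-2 + (-1)**2*(3*(-2)**2)) = 9/(-2 + 1*(3*4)) = 9/(-2 + 1*12) = 9/(-2 + 12) = 9/10 ≈ 0.90000)
(z + n)*342 = (-5/79 + 9/10)*342 = (661/790)*342 = 113031/395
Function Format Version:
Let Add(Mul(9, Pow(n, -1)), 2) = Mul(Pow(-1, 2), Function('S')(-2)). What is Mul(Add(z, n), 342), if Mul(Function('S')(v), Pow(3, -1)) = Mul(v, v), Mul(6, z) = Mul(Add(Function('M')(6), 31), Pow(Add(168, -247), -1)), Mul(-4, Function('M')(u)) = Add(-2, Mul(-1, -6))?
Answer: Rational(113031, 395) ≈ 286.15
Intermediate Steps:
Function('M')(u) = -1 (Function('M')(u) = Mul(Rational(-1, 4), Add(-2, Mul(-1, -6))) = Mul(Rational(-1, 4), Add(-2, 6)) = Mul(Rational(-1, 4), 4) = -1)
z = Rational(-5, 79) (z = Mul(Rational(1, 6), Mul(Add(-1, 31), Pow(Add(168, -247), -1))) = Mul(Rational(1, 6), Mul(30, Pow(-79, -1))) = Mul(Rational(1, 6), Mul(30, Rational(-1, 79))) = Mul(Rational(1, 6), Rational(-30, 79)) = Rational(-5, 79) ≈ -0.063291)
Function('S')(v) = Mul(3, Pow(v, 2)) (Function('S')(v) = Mul(3, Mul(v, v)) = Mul(3, Pow(v, 2)))
n = Rational(9, 10) (n = Mul(9, Pow(Add(-2, Mul(Pow(-1, 2), Mul(3, Pow(-2, 2)))), -1)) = Mul(9, Pow(Add(-2, Mul(1, Mul(3, 4))), -1)) = Mul(9, Pow(Add(-2, Mul(1, 12)), -1)) = Mul(9, Pow(Add(-2, 12), -1)) = Mul(9, Pow(10, -1)) = Mul(9, Rational(1, 10)) = Rational(9, 10) ≈ 0.90000)
Mul(Add(z, n), 342) = Mul(Add(Rational(-5, 79), Rational(9, 10)), 342) = Mul(Rational(661, 790), 342) = Rational(113031, 395)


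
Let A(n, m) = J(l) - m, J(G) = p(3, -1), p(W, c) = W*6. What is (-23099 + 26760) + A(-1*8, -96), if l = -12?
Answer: 3775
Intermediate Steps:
p(W, c) = 6*W
J(G) = 18 (J(G) = 6*3 = 18)
A(n, m) = 18 - m
(-23099 + 26760) + A(-1*8, -96) = (-23099 + 26760) + (18 - 1*(-96)) = 3661 + (18 + 96) = 3661 + 114 = 3775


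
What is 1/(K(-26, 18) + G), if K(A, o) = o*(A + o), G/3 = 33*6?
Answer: 1/450 ≈ 0.0022222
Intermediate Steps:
G = 594 (G = 3*(33*6) = 3*198 = 594)
1/(K(-26, 18) + G) = 1/(18*(-26 + 18) + 594) = 1/(18*(-8) + 594) = 1/(-144 + 594) = 1/450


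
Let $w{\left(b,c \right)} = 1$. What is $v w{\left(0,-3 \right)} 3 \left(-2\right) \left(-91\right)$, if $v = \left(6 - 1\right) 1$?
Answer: $2730$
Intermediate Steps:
$v = 5$ ($v = 5 \cdot 1 = 5$)
$v w{\left(0,-3 \right)} 3 \left(-2\right) \left(-91\right) = 5 \cdot 1 \cdot 3 \left(-2\right) \left(-91\right) = 5 \cdot 3 \left(-2\right) \left(-91\right) = 5 \left(-6\right) \left(-91\right) = \left(-30\right) \left(-91\right) = 2730$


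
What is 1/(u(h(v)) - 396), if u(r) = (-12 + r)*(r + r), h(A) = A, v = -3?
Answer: -1/306 ≈ -0.0032680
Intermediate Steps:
u(r) = 2*r*(-12 + r) (u(r) = (-12 + r)*(2*r) = 2*r*(-12 + r))
1/(u(h(v)) - 396) = 1/(2*(-3)*(-12 - 3) - 396) = 1/(2*(-3)*(-15) - 396) = 1/(90 - 396) = 1/(-306) = -1/306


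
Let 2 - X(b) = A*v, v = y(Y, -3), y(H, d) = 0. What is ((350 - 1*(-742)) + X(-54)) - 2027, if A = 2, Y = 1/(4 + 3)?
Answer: -933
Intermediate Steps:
Y = ⅐ (Y = 1/7 = ⅐ ≈ 0.14286)
v = 0
X(b) = 2 (X(b) = 2 - 2*0 = 2 - 1*0 = 2 + 0 = 2)
((350 - 1*(-742)) + X(-54)) - 2027 = ((350 - 1*(-742)) + 2) - 2027 = ((350 + 742) + 2) - 2027 = (1092 + 2) - 2027 = 1094 - 2027 = -933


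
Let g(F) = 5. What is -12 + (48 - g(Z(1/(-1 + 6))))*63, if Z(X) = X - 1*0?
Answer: 2697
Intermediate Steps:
Z(X) = X (Z(X) = X + 0 = X)
-12 + (48 - g(Z(1/(-1 + 6))))*63 = -12 + (48 - 1*5)*63 = -12 + (48 - 5)*63 = -12 + 43*63 = -12 + 2709 = 2697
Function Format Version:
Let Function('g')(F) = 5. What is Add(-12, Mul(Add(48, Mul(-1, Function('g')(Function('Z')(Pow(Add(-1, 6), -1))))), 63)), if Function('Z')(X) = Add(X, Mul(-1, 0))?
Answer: 2697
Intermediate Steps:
Function('Z')(X) = X (Function('Z')(X) = Add(X, 0) = X)
Add(-12, Mul(Add(48, Mul(-1, Function('g')(Function('Z')(Pow(Add(-1, 6), -1))))), 63)) = Add(-12, Mul(Add(48, Mul(-1, 5)), 63)) = Add(-12, Mul(Add(48, -5), 63)) = Add(-12, Mul(43, 63)) = Add(-12, 2709) = 2697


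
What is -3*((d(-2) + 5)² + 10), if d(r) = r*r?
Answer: -273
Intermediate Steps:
d(r) = r²
-3*((d(-2) + 5)² + 10) = -3*(((-2)² + 5)² + 10) = -3*((4 + 5)² + 10) = -3*(9² + 10) = -3*(81 + 10) = -3*91 = -273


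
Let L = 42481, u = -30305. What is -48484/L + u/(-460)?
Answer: 11000731/169924 ≈ 64.739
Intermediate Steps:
-48484/L + u/(-460) = -48484/42481 - 30305/(-460) = -48484*1/42481 - 30305*(-1/460) = -2108/1847 + 6061/92 = 11000731/169924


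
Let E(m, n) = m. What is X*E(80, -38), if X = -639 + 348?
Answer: -23280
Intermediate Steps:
X = -291
X*E(80, -38) = -291*80 = -23280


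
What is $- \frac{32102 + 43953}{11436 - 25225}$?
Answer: $\frac{76055}{13789} \approx 5.5156$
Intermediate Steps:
$- \frac{32102 + 43953}{11436 - 25225} = - \frac{76055}{-13789} = - \frac{76055 \left(-1\right)}{13789} = \left(-1\right) \left(- \frac{76055}{13789}\right) = \frac{76055}{13789}$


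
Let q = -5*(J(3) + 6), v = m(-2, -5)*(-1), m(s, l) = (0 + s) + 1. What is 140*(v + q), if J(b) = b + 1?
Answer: -6860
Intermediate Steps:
m(s, l) = 1 + s (m(s, l) = s + 1 = 1 + s)
J(b) = 1 + b
v = 1 (v = (1 - 2)*(-1) = -1*(-1) = 1)
q = -50 (q = -5*((1 + 3) + 6) = -5*(4 + 6) = -5*10 = -50)
140*(v + q) = 140*(1 - 50) = 140*(-49) = -6860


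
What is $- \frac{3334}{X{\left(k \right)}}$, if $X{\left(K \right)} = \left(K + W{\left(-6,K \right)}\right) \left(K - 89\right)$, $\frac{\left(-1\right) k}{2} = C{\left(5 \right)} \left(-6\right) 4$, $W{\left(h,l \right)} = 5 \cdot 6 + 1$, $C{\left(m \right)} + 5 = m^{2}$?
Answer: $- \frac{3334}{863161} \approx -0.0038625$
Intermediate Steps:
$C{\left(m \right)} = -5 + m^{2}$
$W{\left(h,l \right)} = 31$ ($W{\left(h,l \right)} = 30 + 1 = 31$)
$k = 960$ ($k = - 2 \left(-5 + 5^{2}\right) \left(-6\right) 4 = - 2 \left(-5 + 25\right) \left(-6\right) 4 = - 2 \cdot 20 \left(-6\right) 4 = - 2 \left(\left(-120\right) 4\right) = \left(-2\right) \left(-480\right) = 960$)
$X{\left(K \right)} = \left(-89 + K\right) \left(31 + K\right)$ ($X{\left(K \right)} = \left(K + 31\right) \left(K - 89\right) = \left(31 + K\right) \left(-89 + K\right) = \left(-89 + K\right) \left(31 + K\right)$)
$- \frac{3334}{X{\left(k \right)}} = - \frac{3334}{-2759 + 960^{2} - 55680} = - \frac{3334}{-2759 + 921600 - 55680} = - \frac{3334}{863161}$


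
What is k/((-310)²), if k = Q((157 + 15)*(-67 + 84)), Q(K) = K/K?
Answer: 1/96100 ≈ 1.0406e-5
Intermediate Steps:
Q(K) = 1
k = 1
k/((-310)²) = 1/(-310)² = 1/96100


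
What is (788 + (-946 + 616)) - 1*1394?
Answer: -936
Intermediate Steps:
(788 + (-946 + 616)) - 1*1394 = (788 - 330) - 1394 = 458 - 1394 = -936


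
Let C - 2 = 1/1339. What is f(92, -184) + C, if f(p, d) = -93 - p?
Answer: -245036/1339 ≈ -183.00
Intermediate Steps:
C = 2679/1339 (C = 2 + 1/1339 = 2679/1339 ≈ 2.0007)
f(92, -184) + C = (-93 - 1*92) + 2679/1339 = (-93 - 92) + 2679/1339 = -185 + 2679/1339 = -245036/1339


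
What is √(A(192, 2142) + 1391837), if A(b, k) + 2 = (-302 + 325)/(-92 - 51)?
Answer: √28461630626/143 ≈ 1179.8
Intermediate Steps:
A(b, k) = -309/143 (A(b, k) = -2 + (-302 + 325)/(-92 - 51) = -2 + 23/(-143) = -2 + 23*(-1/143) = -2 - 23/143 = -309/143)
√(A(192, 2142) + 1391837) = √(-309/143 + 1391837) = √(199032382/143) = √28461630626/143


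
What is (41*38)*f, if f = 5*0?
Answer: 0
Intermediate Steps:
f = 0
(41*38)*f = (41*38)*0 = 1558*0 = 0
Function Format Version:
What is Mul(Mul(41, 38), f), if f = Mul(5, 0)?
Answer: 0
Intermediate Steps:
f = 0
Mul(Mul(41, 38), f) = Mul(Mul(41, 38), 0) = Mul(1558, 0) = 0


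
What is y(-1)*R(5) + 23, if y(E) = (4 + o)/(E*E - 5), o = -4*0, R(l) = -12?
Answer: 35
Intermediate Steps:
o = 0
y(E) = 4/(-5 + E**2) (y(E) = (4 + 0)/(E*E - 5) = 4/(E**2 - 5) = 4/(-5 + E**2))
y(-1)*R(5) + 23 = (4/(-5 + (-1)**2))*(-12) + 23 = (4/(-5 + 1))*(-12) + 23 = (4/(-4))*(-12) + 23 = (4*(-1/4))*(-12) + 23 = -1*(-12) + 23 = 12 + 23 = 35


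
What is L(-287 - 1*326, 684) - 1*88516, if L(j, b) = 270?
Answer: -88246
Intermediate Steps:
L(-287 - 1*326, 684) - 1*88516 = 270 - 1*88516 = 270 - 88516 = -88246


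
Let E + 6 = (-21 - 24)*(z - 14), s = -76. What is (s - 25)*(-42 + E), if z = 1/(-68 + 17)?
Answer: -1000809/17 ≈ -58871.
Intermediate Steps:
z = -1/51 (z = 1/(-51) = -1/51 ≈ -0.019608)
E = 10623/17 (E = -6 + (-21 - 24)*(-1/51 - 14) = -6 - 45*(-715/51) = -6 + 10725/17 = 10623/17 ≈ 624.88)
(s - 25)*(-42 + E) = (-76 - 25)*(-42 + 10623/17) = -101*9909/17 = -1000809/17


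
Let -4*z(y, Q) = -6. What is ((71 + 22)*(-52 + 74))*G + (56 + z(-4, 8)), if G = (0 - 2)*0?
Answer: 115/2 ≈ 57.500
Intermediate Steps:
z(y, Q) = 3/2 (z(y, Q) = -1/4*(-6) = 3/2)
G = 0 (G = -2*0 = 0)
((71 + 22)*(-52 + 74))*G + (56 + z(-4, 8)) = ((71 + 22)*(-52 + 74))*0 + (56 + 3/2) = (93*22)*0 + 115/2 = 2046*0 + 115/2 = 0 + 115/2 = 115/2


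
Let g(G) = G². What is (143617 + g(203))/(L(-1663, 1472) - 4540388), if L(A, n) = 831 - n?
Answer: -184826/4541029 ≈ -0.040701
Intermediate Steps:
(143617 + g(203))/(L(-1663, 1472) - 4540388) = (143617 + 203²)/((831 - 1*1472) - 4540388) = (143617 + 41209)/((831 - 1472) - 4540388) = 184826/(-641 - 4540388) = 184826/(-4541029) = 184826*(-1/4541029) = -184826/4541029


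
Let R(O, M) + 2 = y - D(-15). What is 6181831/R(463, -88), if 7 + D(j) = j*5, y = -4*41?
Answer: -6181831/84 ≈ -73593.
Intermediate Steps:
y = -164
D(j) = -7 + 5*j (D(j) = -7 + j*5 = -7 + 5*j)
R(O, M) = -84 (R(O, M) = -2 + (-164 - (-7 + 5*(-15))) = -2 + (-164 - (-7 - 75)) = -2 + (-164 - 1*(-82)) = -2 + (-164 + 82) = -2 - 82 = -84)
6181831/R(463, -88) = 6181831/(-84) = 6181831*(-1/84) = -6181831/84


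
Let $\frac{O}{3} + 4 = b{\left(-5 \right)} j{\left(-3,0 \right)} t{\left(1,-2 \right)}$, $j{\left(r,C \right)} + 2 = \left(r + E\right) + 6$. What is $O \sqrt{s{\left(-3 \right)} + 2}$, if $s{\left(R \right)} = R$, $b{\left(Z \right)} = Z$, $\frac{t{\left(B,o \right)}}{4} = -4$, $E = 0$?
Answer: $228 i \approx 228.0 i$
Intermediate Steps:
$t{\left(B,o \right)} = -16$ ($t{\left(B,o \right)} = 4 \left(-4\right) = -16$)
$j{\left(r,C \right)} = 4 + r$ ($j{\left(r,C \right)} = -2 + \left(\left(r + 0\right) + 6\right) = -2 + \left(r + 6\right) = -2 + \left(6 + r\right) = 4 + r$)
$O = 228$ ($O = -12 + 3 - 5 \left(4 - 3\right) \left(-16\right) = -12 + 3 \left(-5\right) 1 \left(-16\right) = -12 + 3 \left(\left(-5\right) \left(-16\right)\right) = -12 + 3 \cdot 80 = -12 + 240 = 228$)
$O \sqrt{s{\left(-3 \right)} + 2} = 228 \sqrt{-3 + 2} = 228 \sqrt{-1} = 228 i$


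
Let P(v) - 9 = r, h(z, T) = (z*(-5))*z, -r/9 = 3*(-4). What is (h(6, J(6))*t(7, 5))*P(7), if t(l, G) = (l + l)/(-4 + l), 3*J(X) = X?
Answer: -98280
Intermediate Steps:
J(X) = X/3
r = 108 (r = -27*(-4) = -9*(-12) = 108)
h(z, T) = -5*z² (h(z, T) = (-5*z)*z = -5*z²)
t(l, G) = 2*l/(-4 + l) (t(l, G) = (2*l)/(-4 + l) = 2*l/(-4 + l))
P(v) = 117 (P(v) = 9 + 108 = 117)
(h(6, J(6))*t(7, 5))*P(7) = ((-5*6²)*(2*7/(-4 + 7)))*117 = ((-5*36)*(2*7/3))*117 = -360*7/3*117 = -180*14/3*117 = -840*117 = -98280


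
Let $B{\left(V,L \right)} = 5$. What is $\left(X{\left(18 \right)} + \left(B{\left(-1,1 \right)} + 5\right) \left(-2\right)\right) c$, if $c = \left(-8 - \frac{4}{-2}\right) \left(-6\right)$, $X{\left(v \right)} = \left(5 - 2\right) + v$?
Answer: $36$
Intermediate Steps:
$X{\left(v \right)} = 3 + v$
$c = 36$ ($c = \left(-8 - -2\right) \left(-6\right) = \left(-8 + 2\right) \left(-6\right) = \left(-6\right) \left(-6\right) = 36$)
$\left(X{\left(18 \right)} + \left(B{\left(-1,1 \right)} + 5\right) \left(-2\right)\right) c = \left(\left(3 + 18\right) + \left(5 + 5\right) \left(-2\right)\right) 36 = \left(21 + 10 \left(-2\right)\right) 36 = \left(21 - 20\right) 36 = 1 \cdot 36 = 36$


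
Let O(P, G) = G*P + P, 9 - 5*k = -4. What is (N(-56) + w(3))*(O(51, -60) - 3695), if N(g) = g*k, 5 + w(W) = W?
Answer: 4947552/5 ≈ 9.8951e+5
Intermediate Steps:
k = 13/5 (k = 9/5 - ⅕*(-4) = 9/5 + ⅘ = 13/5 ≈ 2.6000)
w(W) = -5 + W
O(P, G) = P + G*P
N(g) = 13*g/5 (N(g) = g*(13/5) = 13*g/5)
(N(-56) + w(3))*(O(51, -60) - 3695) = ((13/5)*(-56) + (-5 + 3))*(51*(1 - 60) - 3695) = (-728/5 - 2)*(51*(-59) - 3695) = -738*(-3009 - 3695)/5 = -738/5*(-6704) = 4947552/5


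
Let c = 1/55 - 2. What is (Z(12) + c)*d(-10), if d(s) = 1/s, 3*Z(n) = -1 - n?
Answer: 521/825 ≈ 0.63152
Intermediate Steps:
Z(n) = -⅓ - n/3 (Z(n) = (-1 - n)/3 = -⅓ - n/3)
c = -109/55 (c = 1/55 - 2 = -109/55 ≈ -1.9818)
(Z(12) + c)*d(-10) = ((-⅓ - ⅓*12) - 109/55)/(-10) = ((-⅓ - 4) - 109/55)*(-⅒) = (-13/3 - 109/55)*(-⅒) = -1042/165*(-⅒) = 521/825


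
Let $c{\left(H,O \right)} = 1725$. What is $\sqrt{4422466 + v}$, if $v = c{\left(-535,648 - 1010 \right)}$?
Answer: $\sqrt{4424191} \approx 2103.4$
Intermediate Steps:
$v = 1725$
$\sqrt{4422466 + v} = \sqrt{4422466 + 1725} = \sqrt{4424191}$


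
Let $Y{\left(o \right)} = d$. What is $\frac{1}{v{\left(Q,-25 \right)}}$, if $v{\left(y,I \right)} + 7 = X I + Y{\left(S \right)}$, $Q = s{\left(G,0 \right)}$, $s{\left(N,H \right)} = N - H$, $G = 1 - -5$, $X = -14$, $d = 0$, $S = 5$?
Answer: $\frac{1}{343} \approx 0.0029155$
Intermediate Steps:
$Y{\left(o \right)} = 0$
$G = 6$ ($G = 1 + 5 = 6$)
$Q = 6$ ($Q = 6 - 0 = 6 + 0 = 6$)
$v{\left(y,I \right)} = -7 - 14 I$ ($v{\left(y,I \right)} = -7 + \left(- 14 I + 0\right) = -7 - 14 I$)
$\frac{1}{v{\left(Q,-25 \right)}} = \frac{1}{-7 - -350} = \frac{1}{-7 + 350} = \frac{1}{343}$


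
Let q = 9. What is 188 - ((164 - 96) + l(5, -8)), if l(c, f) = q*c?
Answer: 75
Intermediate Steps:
l(c, f) = 9*c
188 - ((164 - 96) + l(5, -8)) = 188 - ((164 - 96) + 9*5) = 188 - (68 + 45) = 188 - 1*113 = 188 - 113 = 75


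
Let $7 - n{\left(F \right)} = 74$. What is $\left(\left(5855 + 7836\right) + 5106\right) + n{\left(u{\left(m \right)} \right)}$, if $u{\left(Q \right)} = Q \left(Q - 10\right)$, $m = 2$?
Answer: $18730$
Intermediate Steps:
$u{\left(Q \right)} = Q \left(-10 + Q\right)$
$n{\left(F \right)} = -67$ ($n{\left(F \right)} = 7 - 74 = -67$)
$\left(\left(5855 + 7836\right) + 5106\right) + n{\left(u{\left(m \right)} \right)} = \left(\left(5855 + 7836\right) + 5106\right) - 67 = \left(13691 + 5106\right) - 67 = 18797 - 67 = 18730$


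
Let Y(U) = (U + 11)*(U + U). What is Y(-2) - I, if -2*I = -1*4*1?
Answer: -38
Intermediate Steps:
Y(U) = 2*U*(11 + U) (Y(U) = (11 + U)*(2*U) = 2*U*(11 + U))
I = 2 (I = -(-1*4)/2 = -(-2) = -½*(-4) = 2)
Y(-2) - I = 2*(-2)*(11 - 2) - 1*2 = 2*(-2)*9 - 2 = -36 - 2 = -38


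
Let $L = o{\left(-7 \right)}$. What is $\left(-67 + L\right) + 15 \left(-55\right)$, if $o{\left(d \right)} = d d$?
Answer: $-843$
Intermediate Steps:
$o{\left(d \right)} = d^{2}$
$L = 49$ ($L = \left(-7\right)^{2} = 49$)
$\left(-67 + L\right) + 15 \left(-55\right) = \left(-67 + 49\right) + 15 \left(-55\right) = -18 - 825 = -843$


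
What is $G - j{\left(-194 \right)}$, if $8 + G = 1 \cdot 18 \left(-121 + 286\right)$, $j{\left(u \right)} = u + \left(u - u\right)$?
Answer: $3156$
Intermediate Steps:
$j{\left(u \right)} = u$ ($j{\left(u \right)} = u + 0 = u$)
$G = 2962$ ($G = -8 + 1 \cdot 18 \left(-121 + 286\right) = -8 + 18 \cdot 165 = -8 + 2970 = 2962$)
$G - j{\left(-194 \right)} = 2962 - -194 = 2962 + 194 = 3156$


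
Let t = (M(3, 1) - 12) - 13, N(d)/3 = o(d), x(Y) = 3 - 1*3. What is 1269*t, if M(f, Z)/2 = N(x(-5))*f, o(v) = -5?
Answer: -145935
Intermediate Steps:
x(Y) = 0 (x(Y) = 3 - 3 = 0)
N(d) = -15 (N(d) = 3*(-5) = -15)
M(f, Z) = -30*f (M(f, Z) = 2*(-15*f) = -30*f)
t = -115 (t = (-30*3 - 12) - 13 = (-90 - 12) - 13 = -102 - 13 = -115)
1269*t = 1269*(-115) = -145935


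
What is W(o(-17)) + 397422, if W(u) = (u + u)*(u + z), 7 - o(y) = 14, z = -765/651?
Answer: 12323630/31 ≈ 3.9754e+5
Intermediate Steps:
z = -255/217 (z = -765*1/651 = -255/217 ≈ -1.1751)
o(y) = -7 (o(y) = 7 - 1*14 = 7 - 14 = -7)
W(u) = 2*u*(-255/217 + u) (W(u) = (u + u)*(u - 255/217) = (2*u)*(-255/217 + u) = 2*u*(-255/217 + u))
W(o(-17)) + 397422 = (2/217)*(-7)*(-255 + 217*(-7)) + 397422 = (2/217)*(-7)*(-255 - 1519) + 397422 = (2/217)*(-7)*(-1774) + 397422 = 3548/31 + 397422 = 12323630/31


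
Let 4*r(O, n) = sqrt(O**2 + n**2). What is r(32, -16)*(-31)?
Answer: -124*sqrt(5) ≈ -277.27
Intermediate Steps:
r(O, n) = sqrt(O**2 + n**2)/4
r(32, -16)*(-31) = (sqrt(32**2 + (-16)**2)/4)*(-31) = (sqrt(1024 + 256)/4)*(-31) = (sqrt(1280)/4)*(-31) = ((16*sqrt(5))/4)*(-31) = (4*sqrt(5))*(-31) = -124*sqrt(5)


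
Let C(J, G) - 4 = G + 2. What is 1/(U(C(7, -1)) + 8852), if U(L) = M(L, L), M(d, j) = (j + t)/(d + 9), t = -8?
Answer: 14/123925 ≈ 0.00011297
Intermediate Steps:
M(d, j) = (-8 + j)/(9 + d) (M(d, j) = (j - 8)/(d + 9) = (-8 + j)/(9 + d))
C(J, G) = 6 + G (C(J, G) = 4 + (G + 2) = 4 + (2 + G) = 6 + G)
U(L) = (-8 + L)/(9 + L)
1/(U(C(7, -1)) + 8852) = 1/((-8 + (6 - 1))/(9 + (6 - 1)) + 8852) = 1/((-8 + 5)/(9 + 5) + 8852) = 1/(-3/14 + 8852) = 1/(123925/14) = 14/123925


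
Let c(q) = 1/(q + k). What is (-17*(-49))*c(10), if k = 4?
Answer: 119/2 ≈ 59.500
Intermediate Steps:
c(q) = 1/(4 + q) (c(q) = 1/(q + 4) = 1/(4 + q))
(-17*(-49))*c(10) = (-17*(-49))/(4 + 10) = 833/14 = 833*(1/14) = 119/2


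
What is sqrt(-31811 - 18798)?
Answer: I*sqrt(50609) ≈ 224.96*I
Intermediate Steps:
sqrt(-31811 - 18798) = sqrt(-50609) = I*sqrt(50609)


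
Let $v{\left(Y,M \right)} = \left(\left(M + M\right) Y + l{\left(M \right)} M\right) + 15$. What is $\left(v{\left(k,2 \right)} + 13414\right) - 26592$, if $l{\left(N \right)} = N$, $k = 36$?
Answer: $-13015$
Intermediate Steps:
$v{\left(Y,M \right)} = 15 + M^{2} + 2 M Y$ ($v{\left(Y,M \right)} = \left(\left(M + M\right) Y + M M\right) + 15 = \left(2 M Y + M^{2}\right) + 15 = \left(M^{2} + 2 M Y\right) + 15 = 15 + M^{2} + 2 M Y$)
$\left(v{\left(k,2 \right)} + 13414\right) - 26592 = \left(\left(15 + 2^{2} + 2 \cdot 2 \cdot 36\right) + 13414\right) - 26592 = \left(\left(15 + 4 + 144\right) + 13414\right) - 26592 = \left(163 + 13414\right) - 26592 = 13577 - 26592 = -13015$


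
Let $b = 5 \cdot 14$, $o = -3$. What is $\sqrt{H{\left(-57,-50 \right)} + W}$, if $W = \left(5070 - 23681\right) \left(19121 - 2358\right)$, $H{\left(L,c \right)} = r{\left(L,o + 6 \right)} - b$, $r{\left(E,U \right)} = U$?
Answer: $2 i \sqrt{77994065} \approx 17663.0 i$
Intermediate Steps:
$b = 70$
$H{\left(L,c \right)} = -67$ ($H{\left(L,c \right)} = \left(-3 + 6\right) - 70 = 3 - 70 = -67$)
$W = -311976193$ ($W = \left(5070 - 23681\right) 16763 = \left(-18611\right) 16763 = -311976193$)
$\sqrt{H{\left(-57,-50 \right)} + W} = \sqrt{-67 - 311976193} = \sqrt{-311976260} = 2 i \sqrt{77994065}$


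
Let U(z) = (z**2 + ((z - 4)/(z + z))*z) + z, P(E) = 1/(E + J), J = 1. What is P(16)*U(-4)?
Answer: 8/17 ≈ 0.47059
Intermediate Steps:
P(E) = 1/(1 + E) (P(E) = 1/(E + 1) = 1/(1 + E))
U(z) = -2 + z**2 + 3*z/2 (U(z) = (z**2 + ((-4 + z)/((2*z)))*z) + z = (z**2 + ((-4 + z)*(1/(2*z)))*z) + z = (z**2 + ((-4 + z)/(2*z))*z) + z = (z**2 + (-2 + z/2)) + z = (-2 + z**2 + z/2) + z = -2 + z**2 + 3*z/2)
P(16)*U(-4) = (-2 + (-4)**2 + (3/2)*(-4))/(1 + 16) = (-2 + 16 - 6)/17 = (1/17)*8 = 8/17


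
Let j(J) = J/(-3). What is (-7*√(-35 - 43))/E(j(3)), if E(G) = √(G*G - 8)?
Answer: -√546 ≈ -23.367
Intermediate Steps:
j(J) = -J/3 (j(J) = J*(-⅓) = -J/3)
E(G) = √(-8 + G²) (E(G) = √(G² - 8) = √(-8 + G²))
(-7*√(-35 - 43))/E(j(3)) = (-7*√(-35 - 43))/(√(-8 + (-⅓*3)²)) = (-7*I*√78)/(√(-8 + (-1)²)) = (-7*I*√78)/(√(-8 + 1)) = (-7*I*√78)/(√(-7)) = (-7*I*√78)/((I*√7)) = (-7*I*√78)*(-I*√7/7) = -√546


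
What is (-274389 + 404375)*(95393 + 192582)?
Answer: 37432718350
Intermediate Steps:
(-274389 + 404375)*(95393 + 192582) = 129986*287975 = 37432718350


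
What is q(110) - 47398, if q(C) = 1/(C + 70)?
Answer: -8531639/180 ≈ -47398.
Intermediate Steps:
q(C) = 1/(70 + C)
q(110) - 47398 = 1/(70 + 110) - 47398 = 1/180 - 47398 = -8531639/180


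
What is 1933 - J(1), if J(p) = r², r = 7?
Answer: 1884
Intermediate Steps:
J(p) = 49 (J(p) = 7² = 49)
1933 - J(1) = 1933 - 1*49 = 1933 - 49 = 1884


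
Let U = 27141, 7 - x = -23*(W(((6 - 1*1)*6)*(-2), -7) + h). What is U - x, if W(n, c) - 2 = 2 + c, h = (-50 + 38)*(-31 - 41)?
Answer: 7331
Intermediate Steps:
h = 864 (h = -12*(-72) = 864)
W(n, c) = 4 + c (W(n, c) = 2 + (2 + c) = 4 + c)
x = 19810 (x = 7 - (-23)*((4 - 7) + 864) = 7 - (-23)*(-3 + 864) = 7 - (-23)*861 = 7 - 1*(-19803) = 7 + 19803 = 19810)
U - x = 27141 - 1*19810 = 27141 - 19810 = 7331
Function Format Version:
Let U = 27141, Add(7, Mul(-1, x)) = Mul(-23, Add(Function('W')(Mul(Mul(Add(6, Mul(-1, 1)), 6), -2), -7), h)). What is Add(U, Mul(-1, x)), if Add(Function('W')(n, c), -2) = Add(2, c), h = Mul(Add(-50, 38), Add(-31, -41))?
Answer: 7331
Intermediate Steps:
h = 864 (h = Mul(-12, -72) = 864)
Function('W')(n, c) = Add(4, c) (Function('W')(n, c) = Add(2, Add(2, c)) = Add(4, c))
x = 19810 (x = Add(7, Mul(-1, Mul(-23, Add(Add(4, -7), 864)))) = Add(7, Mul(-1, Mul(-23, Add(-3, 864)))) = Add(7, Mul(-1, Mul(-23, 861))) = Add(7, Mul(-1, -19803)) = Add(7, 19803) = 19810)
Add(U, Mul(-1, x)) = Add(27141, Mul(-1, 19810)) = Add(27141, -19810) = 7331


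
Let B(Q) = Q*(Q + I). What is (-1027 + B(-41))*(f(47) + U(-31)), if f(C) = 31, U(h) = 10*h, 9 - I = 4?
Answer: -125271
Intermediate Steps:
I = 5 (I = 9 - 1*4 = 9 - 4 = 5)
B(Q) = Q*(5 + Q) (B(Q) = Q*(Q + 5) = Q*(5 + Q))
(-1027 + B(-41))*(f(47) + U(-31)) = (-1027 - 41*(5 - 41))*(31 + 10*(-31)) = (-1027 - 41*(-36))*(31 - 310) = (-1027 + 1476)*(-279) = 449*(-279) = -125271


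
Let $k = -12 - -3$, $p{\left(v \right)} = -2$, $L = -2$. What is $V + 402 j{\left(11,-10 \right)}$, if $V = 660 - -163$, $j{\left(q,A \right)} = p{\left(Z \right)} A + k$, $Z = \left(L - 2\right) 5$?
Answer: $5245$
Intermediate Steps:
$Z = -20$ ($Z = \left(-2 - 2\right) 5 = \left(-4\right) 5 = -20$)
$k = -9$ ($k = -12 + 3 = -9$)
$j{\left(q,A \right)} = -9 - 2 A$ ($j{\left(q,A \right)} = - 2 A - 9 = -9 - 2 A$)
$V = 823$ ($V = 660 + 163 = 823$)
$V + 402 j{\left(11,-10 \right)} = 823 + 402 \left(-9 - -20\right) = 823 + 402 \left(-9 + 20\right) = 823 + 402 \cdot 11 = 823 + 4422 = 5245$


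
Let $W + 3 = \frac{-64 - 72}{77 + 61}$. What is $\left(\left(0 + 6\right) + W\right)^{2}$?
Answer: $\frac{19321}{4761} \approx 4.0582$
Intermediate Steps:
$W = - \frac{275}{69}$ ($W = -3 + \frac{-64 - 72}{77 + 61} = -3 - \frac{136}{138} = -3 - \frac{68}{69} = - \frac{275}{69} \approx -3.9855$)
$\left(\left(0 + 6\right) + W\right)^{2} = \left(\left(0 + 6\right) - \frac{275}{69}\right)^{2} = \left(6 - \frac{275}{69}\right)^{2} = \left(\frac{139}{69}\right)^{2} = \frac{19321}{4761}$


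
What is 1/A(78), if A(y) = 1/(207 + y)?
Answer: 285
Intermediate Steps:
1/A(78) = 1/(1/(207 + 78)) = 1/(1/285) = 285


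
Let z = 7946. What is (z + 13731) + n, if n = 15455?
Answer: 37132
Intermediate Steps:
(z + 13731) + n = (7946 + 13731) + 15455 = 21677 + 15455 = 37132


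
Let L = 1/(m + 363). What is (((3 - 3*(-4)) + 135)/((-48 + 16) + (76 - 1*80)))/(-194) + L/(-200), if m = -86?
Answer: 345959/16121400 ≈ 0.021460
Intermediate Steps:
L = 1/277 (L = 1/(-86 + 363) = 1/277 ≈ 0.0036101)
(((3 - 3*(-4)) + 135)/((-48 + 16) + (76 - 1*80)))/(-194) + L/(-200) = (((3 - 3*(-4)) + 135)/((-48 + 16) + (76 - 1*80)))/(-194) + (1/277)/(-200) = (((3 + 12) + 135)/(-32 + (76 - 80)))*(-1/194) + (1/277)*(-1/200) = ((15 + 135)/(-32 - 4))*(-1/194) - 1/55400 = (150/(-36))*(-1/194) - 1/55400 = (150*(-1/36))*(-1/194) - 1/55400 = -25/6*(-1/194) - 1/55400 = 25/1164 - 1/55400 = 345959/16121400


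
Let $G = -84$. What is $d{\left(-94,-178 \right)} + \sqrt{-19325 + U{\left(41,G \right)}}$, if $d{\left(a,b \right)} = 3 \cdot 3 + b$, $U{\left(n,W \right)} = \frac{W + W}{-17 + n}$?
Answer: $-169 + 6 i \sqrt{537} \approx -169.0 + 139.04 i$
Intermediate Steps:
$U{\left(n,W \right)} = \frac{2 W}{-17 + n}$
$d{\left(a,b \right)} = 9 + b$
$d{\left(-94,-178 \right)} + \sqrt{-19325 + U{\left(41,G \right)}} = \left(9 - 178\right) + \sqrt{-19325 + 2 \left(-84\right) \frac{1}{-17 + 41}} = -169 + \sqrt{-19325 + 2 \left(-84\right) \frac{1}{24}} = -169 + \sqrt{-19325 - 7} = -169 + \sqrt{-19332} = -169 + 6 i \sqrt{537}$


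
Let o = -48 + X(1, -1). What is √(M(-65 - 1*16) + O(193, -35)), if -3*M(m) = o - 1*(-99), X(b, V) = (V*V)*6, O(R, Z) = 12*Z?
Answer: I*√439 ≈ 20.952*I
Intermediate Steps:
X(b, V) = 6*V² (X(b, V) = V²*6 = 6*V²)
o = -42 (o = -48 + 6*(-1)² = -48 + 6*1 = -48 + 6 = -42)
M(m) = -19 (M(m) = -(-42 - 1*(-99))/3 = -(-42 + 99)/3 = -⅓*57 = -19)
√(M(-65 - 1*16) + O(193, -35)) = √(-19 + 12*(-35)) = √(-19 - 420) = √(-439) = I*√439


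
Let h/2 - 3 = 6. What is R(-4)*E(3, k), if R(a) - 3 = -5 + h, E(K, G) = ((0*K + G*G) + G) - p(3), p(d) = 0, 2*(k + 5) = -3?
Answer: 572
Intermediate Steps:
h = 18 (h = 6 + 2*6 = 6 + 12 = 18)
k = -13/2 (k = -5 + (1/2)*(-3) = -5 - 3/2 = -13/2 ≈ -6.5000)
E(K, G) = G + G**2 (E(K, G) = ((0*K + G*G) + G) - 1*0 = ((0 + G**2) + G) + 0 = (G**2 + G) + 0 = (G + G**2) + 0 = G + G**2)
R(a) = 16 (R(a) = 3 + (-5 + 18) = 3 + 13 = 16)
R(-4)*E(3, k) = 16*(-13*(1 - 13/2)/2) = 16*(-13/2*(-11/2)) = 16*(143/4) = 572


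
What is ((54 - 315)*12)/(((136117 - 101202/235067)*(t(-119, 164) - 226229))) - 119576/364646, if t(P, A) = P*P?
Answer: -101421888109000798349/309285291765503061767 ≈ -0.32792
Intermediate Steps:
t(P, A) = P²
((54 - 315)*12)/(((136117 - 101202/235067)*(t(-119, 164) - 226229))) - 119576/364646 = ((54 - 315)*12)/(((136117 - 101202/235067)*((-119)² - 226229))) - 119576/364646 = (-261*12)/(((136117 - 101202*1/235067)*(14161 - 226229))) - 119576*1/364646 = -3132*(-1/(212068*(136117 - 101202/235067))) - 59788/182323 = -3132/((31996513637/235067)*(-212068)) - 59788/182323 = -3132/(-6785436653971316/235067) - 59788/182323 = -3132*(-235067/6785436653971316) - 59788/182323 = 184057461/1696359163492829 - 59788/182323 = -101421888109000798349/309285291765503061767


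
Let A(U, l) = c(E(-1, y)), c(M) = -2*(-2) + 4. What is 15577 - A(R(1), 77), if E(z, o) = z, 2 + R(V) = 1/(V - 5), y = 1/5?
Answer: 15569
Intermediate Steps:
y = 1/5 ≈ 0.20000
R(V) = -2 + 1/(-5 + V) (R(V) = -2 + 1/(V - 5) = -2 + 1/(-5 + V))
c(M) = 8 (c(M) = 4 + 4 = 8)
A(U, l) = 8
15577 - A(R(1), 77) = 15577 - 1*8 = 15577 - 8 = 15569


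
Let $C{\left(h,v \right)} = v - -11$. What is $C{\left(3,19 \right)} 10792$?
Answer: $323760$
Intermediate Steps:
$C{\left(h,v \right)} = 11 + v$ ($C{\left(h,v \right)} = v + 11 = 11 + v$)
$C{\left(3,19 \right)} 10792 = \left(11 + 19\right) 10792 = 30 \cdot 10792 = 323760$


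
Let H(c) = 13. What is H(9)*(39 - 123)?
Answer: -1092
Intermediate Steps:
H(9)*(39 - 123) = 13*(39 - 123) = 13*(-84) = -1092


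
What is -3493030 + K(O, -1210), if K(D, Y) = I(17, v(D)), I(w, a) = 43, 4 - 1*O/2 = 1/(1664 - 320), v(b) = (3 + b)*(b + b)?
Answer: -3492987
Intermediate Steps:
v(b) = 2*b*(3 + b) (v(b) = (3 + b)*(2*b) = 2*b*(3 + b))
O = 5375/672 (O = 8 - 2/(1664 - 320) = 8 - 2/1344 = 8 - 2*1/1344 = 8 - 1/672 = 5375/672 ≈ 7.9985)
K(D, Y) = 43
-3493030 + K(O, -1210) = -3493030 + 43 = -3492987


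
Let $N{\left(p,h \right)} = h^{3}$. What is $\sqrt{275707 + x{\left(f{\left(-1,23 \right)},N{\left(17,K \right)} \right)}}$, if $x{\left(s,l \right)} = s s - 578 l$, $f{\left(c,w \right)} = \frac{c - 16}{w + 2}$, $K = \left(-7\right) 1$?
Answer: $\frac{\sqrt{296225914}}{25} \approx 688.45$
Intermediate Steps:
$K = -7$
$f{\left(c,w \right)} = \frac{-16 + c}{2 + w}$
$x{\left(s,l \right)} = s^{2} - 578 l$
$\sqrt{275707 + x{\left(f{\left(-1,23 \right)},N{\left(17,K \right)} \right)}} = \sqrt{275707 + \left(\left(\frac{-16 - 1}{2 + 23}\right)^{2} - 578 \left(-7\right)^{3}\right)} = \sqrt{275707 + \left(\left(\frac{1}{25} \left(-17\right)\right)^{2} - -198254\right)} = \sqrt{275707 + \left(\left(\frac{1}{25} \left(-17\right)\right)^{2} + 198254\right)} = \sqrt{275707 + \left(\left(- \frac{17}{25}\right)^{2} + 198254\right)} = \sqrt{275707 + \left(\frac{289}{625} + 198254\right)} = \sqrt{275707 + \frac{123909039}{625}} = \sqrt{\frac{296225914}{625}} = \frac{\sqrt{296225914}}{25}$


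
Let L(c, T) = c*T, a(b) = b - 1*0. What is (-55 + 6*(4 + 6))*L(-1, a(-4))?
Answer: 20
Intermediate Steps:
a(b) = b (a(b) = b + 0 = b)
L(c, T) = T*c
(-55 + 6*(4 + 6))*L(-1, a(-4)) = (-55 + 6*(4 + 6))*(-4*(-1)) = (-55 + 6*10)*4 = (-55 + 60)*4 = 5*4 = 20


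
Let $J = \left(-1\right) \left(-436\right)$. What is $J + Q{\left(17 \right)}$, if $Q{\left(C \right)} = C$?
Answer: $453$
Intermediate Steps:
$J = 436$
$J + Q{\left(17 \right)} = 436 + 17 = 453$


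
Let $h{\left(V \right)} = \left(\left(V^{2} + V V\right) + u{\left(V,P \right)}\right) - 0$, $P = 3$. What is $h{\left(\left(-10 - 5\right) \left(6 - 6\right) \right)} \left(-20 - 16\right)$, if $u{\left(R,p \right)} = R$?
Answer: $0$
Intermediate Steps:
$h{\left(V \right)} = V + 2 V^{2}$ ($h{\left(V \right)} = \left(\left(V^{2} + V V\right) + V\right) - 0 = \left(\left(V^{2} + V^{2}\right) + V\right) + 0 = \left(2 V^{2} + V\right) + 0 = \left(V + 2 V^{2}\right) + 0 = V + 2 V^{2}$)
$h{\left(\left(-10 - 5\right) \left(6 - 6\right) \right)} \left(-20 - 16\right) = \left(-10 - 5\right) \left(6 - 6\right) \left(1 + 2 \left(-10 - 5\right) \left(6 - 6\right)\right) \left(-20 - 16\right) = \left(-15\right) 0 \left(1 + 2 \left(\left(-15\right) 0\right)\right) \left(-20 - 16\right) = 0 \left(1 + 2 \cdot 0\right) \left(-36\right) = 0 \left(1 + 0\right) \left(-36\right) = 0 \cdot 1 \left(-36\right) = 0 \left(-36\right) = 0$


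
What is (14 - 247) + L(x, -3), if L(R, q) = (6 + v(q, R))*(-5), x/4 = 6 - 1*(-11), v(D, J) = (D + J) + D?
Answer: -573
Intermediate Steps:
v(D, J) = J + 2*D
x = 68 (x = 4*(6 - 1*(-11)) = 4*(6 + 11) = 4*17 = 68)
L(R, q) = -30 - 10*q - 5*R (L(R, q) = (6 + (R + 2*q))*(-5) = (6 + R + 2*q)*(-5) = -30 - 10*q - 5*R)
(14 - 247) + L(x, -3) = (14 - 247) + (-30 - 10*(-3) - 5*68) = -233 + (-30 + 30 - 340) = -233 - 340 = -573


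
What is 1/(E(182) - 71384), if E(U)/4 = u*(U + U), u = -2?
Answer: -1/74296 ≈ -1.3460e-5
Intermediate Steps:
E(U) = -16*U (E(U) = 4*(-2*(U + U)) = 4*(-4*U) = -16*U)
1/(E(182) - 71384) = 1/(-16*182 - 71384) = 1/(-2912 - 71384) = 1/(-74296) = -1/74296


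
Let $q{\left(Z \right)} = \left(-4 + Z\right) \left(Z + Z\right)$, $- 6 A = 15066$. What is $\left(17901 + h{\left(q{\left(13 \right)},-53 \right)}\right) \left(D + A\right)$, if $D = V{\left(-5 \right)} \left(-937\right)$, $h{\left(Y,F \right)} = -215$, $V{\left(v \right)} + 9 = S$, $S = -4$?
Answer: $171023620$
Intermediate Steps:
$A = -2511$ ($A = \left(- \frac{1}{6}\right) 15066 = -2511$)
$V{\left(v \right)} = -13$ ($V{\left(v \right)} = -9 - 4 = -13$)
$q{\left(Z \right)} = 2 Z \left(-4 + Z\right)$ ($q{\left(Z \right)} = \left(-4 + Z\right) 2 Z = 2 Z \left(-4 + Z\right)$)
$D = 12181$ ($D = \left(-13\right) \left(-937\right) = 12181$)
$\left(17901 + h{\left(q{\left(13 \right)},-53 \right)}\right) \left(D + A\right) = \left(17901 - 215\right) \left(12181 - 2511\right) = 17686 \cdot 9670 = 171023620$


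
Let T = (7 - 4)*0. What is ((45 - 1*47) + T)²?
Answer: 4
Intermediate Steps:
T = 0 (T = 3*0 = 0)
((45 - 1*47) + T)² = ((45 - 1*47) + 0)² = ((45 - 47) + 0)² = (-2 + 0)² = (-2)² = 4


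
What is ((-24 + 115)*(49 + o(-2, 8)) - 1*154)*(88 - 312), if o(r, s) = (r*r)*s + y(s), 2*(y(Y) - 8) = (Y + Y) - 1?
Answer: -1932560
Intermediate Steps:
y(Y) = 15/2 + Y (y(Y) = 8 + ((Y + Y) - 1)/2 = 8 + (2*Y - 1)/2 = 8 + (-1 + 2*Y)/2 = 8 + (-½ + Y) = 15/2 + Y)
o(r, s) = 15/2 + s + s*r² (o(r, s) = (r*r)*s + (15/2 + s) = r²*s + (15/2 + s) = s*r² + (15/2 + s) = 15/2 + s + s*r²)
((-24 + 115)*(49 + o(-2, 8)) - 1*154)*(88 - 312) = ((-24 + 115)*(49 + (15/2 + 8 + 8*(-2)²)) - 1*154)*(88 - 312) = (91*(49 + (15/2 + 8 + 8*4)) - 154)*(-224) = (91*(49 + (15/2 + 8 + 32)) - 154)*(-224) = (91*(49 + 95/2) - 154)*(-224) = (91*(193/2) - 154)*(-224) = (17563/2 - 154)*(-224) = (17255/2)*(-224) = -1932560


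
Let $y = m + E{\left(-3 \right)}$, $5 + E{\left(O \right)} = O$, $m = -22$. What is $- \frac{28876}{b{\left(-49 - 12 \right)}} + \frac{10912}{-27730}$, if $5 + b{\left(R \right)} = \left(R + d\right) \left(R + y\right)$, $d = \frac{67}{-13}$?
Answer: $- \frac{86636716}{16679595} \approx -5.1942$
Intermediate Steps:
$E{\left(O \right)} = -5 + O$
$d = - \frac{67}{13}$ ($d = 67 \left(- \frac{1}{13}\right) = - \frac{67}{13} \approx -5.1538$)
$y = -30$ ($y = -22 - 8 = -30$)
$b{\left(R \right)} = -5 + \left(-30 + R\right) \left(- \frac{67}{13} + R\right)$ ($b{\left(R \right)} = -5 + \left(R - \frac{67}{13}\right) \left(R - 30\right) = -5 + \left(- \frac{67}{13} + R\right) \left(-30 + R\right) = -5 + \left(-30 + R\right) \left(- \frac{67}{13} + R\right)$)
$- \frac{28876}{b{\left(-49 - 12 \right)}} + \frac{10912}{-27730} = - \frac{28876}{\frac{1945}{13} + \left(-49 - 12\right)^{2} - \frac{457 \left(-49 - 12\right)}{13}} + \frac{10912}{-27730} = - \frac{28876}{\frac{1945}{13} + \left(-61\right)^{2} - - \frac{27877}{13}} + 10912 \left(- \frac{1}{27730}\right) = - \frac{28876}{\frac{1945}{13} + 3721 + \frac{27877}{13}} - \frac{5456}{13865} = - \frac{28876}{6015} - \frac{5456}{13865} = - \frac{86636716}{16679595}$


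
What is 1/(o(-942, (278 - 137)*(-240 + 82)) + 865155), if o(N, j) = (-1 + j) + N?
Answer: 1/841934 ≈ 1.1877e-6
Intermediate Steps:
o(N, j) = -1 + N + j
1/(o(-942, (278 - 137)*(-240 + 82)) + 865155) = 1/((-1 - 942 + (278 - 137)*(-240 + 82)) + 865155) = 1/((-1 - 942 + 141*(-158)) + 865155) = 1/((-1 - 942 - 22278) + 865155) = 1/(-23221 + 865155) = 1/841934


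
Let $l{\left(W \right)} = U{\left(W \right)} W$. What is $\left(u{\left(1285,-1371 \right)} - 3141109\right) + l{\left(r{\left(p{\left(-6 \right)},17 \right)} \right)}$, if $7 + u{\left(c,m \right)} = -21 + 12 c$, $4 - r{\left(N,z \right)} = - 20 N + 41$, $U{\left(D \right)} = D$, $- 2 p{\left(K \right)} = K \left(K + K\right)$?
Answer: $-2552668$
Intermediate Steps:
$p{\left(K \right)} = - K^{2}$ ($p{\left(K \right)} = - \frac{K \left(K + K\right)}{2} = - \frac{K 2 K}{2} = - \frac{2 K^{2}}{2} = - K^{2}$)
$r{\left(N,z \right)} = -37 + 20 N$ ($r{\left(N,z \right)} = 4 - \left(- 20 N + 41\right) = 4 - \left(41 - 20 N\right) = 4 + \left(-41 + 20 N\right) = -37 + 20 N$)
$u{\left(c,m \right)} = -28 + 12 c$ ($u{\left(c,m \right)} = -7 + \left(-21 + 12 c\right) = -28 + 12 c$)
$l{\left(W \right)} = W^{2}$ ($l{\left(W \right)} = W W = W^{2}$)
$\left(u{\left(1285,-1371 \right)} - 3141109\right) + l{\left(r{\left(p{\left(-6 \right)},17 \right)} \right)} = \left(\left(-28 + 12 \cdot 1285\right) - 3141109\right) + \left(-37 + 20 \left(- \left(-6\right)^{2}\right)\right)^{2} = \left(\left(-28 + 15420\right) - 3141109\right) + \left(-37 + 20 \left(\left(-1\right) 36\right)\right)^{2} = \left(15392 - 3141109\right) + \left(-37 + 20 \left(-36\right)\right)^{2} = -3125717 + \left(-37 - 720\right)^{2} = -3125717 + \left(-757\right)^{2} = -3125717 + 573049 = -2552668$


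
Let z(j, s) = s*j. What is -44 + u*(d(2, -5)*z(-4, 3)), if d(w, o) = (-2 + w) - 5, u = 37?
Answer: 2176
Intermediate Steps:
z(j, s) = j*s
d(w, o) = -7 + w
-44 + u*(d(2, -5)*z(-4, 3)) = -44 + 37*((-7 + 2)*(-4*3)) = -44 + 37*(-5*(-12)) = -44 + 37*60 = -44 + 2220 = 2176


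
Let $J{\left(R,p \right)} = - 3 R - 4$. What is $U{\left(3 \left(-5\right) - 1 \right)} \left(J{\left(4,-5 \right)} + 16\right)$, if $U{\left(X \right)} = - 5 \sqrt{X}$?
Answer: $0$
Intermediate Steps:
$J{\left(R,p \right)} = -4 - 3 R$
$U{\left(3 \left(-5\right) - 1 \right)} \left(J{\left(4,-5 \right)} + 16\right) = - 5 \sqrt{3 \left(-5\right) - 1} \left(\left(-4 - 12\right) + 16\right) = - 5 \sqrt{-15 - 1} \left(\left(-4 - 12\right) + 16\right) = - 5 \sqrt{-16} \left(-16 + 16\right) = - 5 \cdot 4 i 0 = - 20 i 0 = 0$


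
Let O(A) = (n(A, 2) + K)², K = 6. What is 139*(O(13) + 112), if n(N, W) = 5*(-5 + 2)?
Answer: 26827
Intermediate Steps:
n(N, W) = -15 (n(N, W) = 5*(-3) = -15)
O(A) = 81 (O(A) = (-15 + 6)² = (-9)² = 81)
139*(O(13) + 112) = 139*(81 + 112) = 139*193 = 26827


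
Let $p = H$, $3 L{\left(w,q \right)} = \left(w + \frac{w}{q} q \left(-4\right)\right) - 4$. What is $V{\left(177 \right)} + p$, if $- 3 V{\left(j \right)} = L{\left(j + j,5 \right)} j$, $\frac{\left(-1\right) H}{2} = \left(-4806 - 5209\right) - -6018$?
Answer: $\frac{86876}{3} \approx 28959.0$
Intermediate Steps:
$H = 7994$ ($H = - 2 \left(\left(-4806 - 5209\right) - -6018\right) = - 2 \left(-10015 + 6018\right) = \left(-2\right) \left(-3997\right) = 7994$)
$L{\left(w,q \right)} = - \frac{4}{3} - w$ ($L{\left(w,q \right)} = \frac{\left(w + \frac{w}{q} q \left(-4\right)\right) - 4}{3} = \frac{\left(w + w \left(-4\right)\right) - 4}{3} = \frac{\left(w - 4 w\right) - 4}{3} = \frac{- 3 w - 4}{3} = \frac{-4 - 3 w}{3} = - \frac{4}{3} - w$)
$p = 7994$
$V{\left(j \right)} = - \frac{j \left(- \frac{4}{3} - 2 j\right)}{3}$ ($V{\left(j \right)} = - \frac{\left(- \frac{4}{3} - \left(j + j\right)\right) j}{3} = - \frac{\left(- \frac{4}{3} - 2 j\right) j}{3} = - \frac{j \left(- \frac{4}{3} - 2 j\right)}{3}$)
$V{\left(177 \right)} + p = \frac{2}{9} \cdot 177 \left(2 + 3 \cdot 177\right) + 7994 = \frac{2}{9} \cdot 177 \left(2 + 531\right) + 7994 = \frac{2}{9} \cdot 177 \cdot 533 + 7994 = \frac{62894}{3} + 7994 = \frac{86876}{3}$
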